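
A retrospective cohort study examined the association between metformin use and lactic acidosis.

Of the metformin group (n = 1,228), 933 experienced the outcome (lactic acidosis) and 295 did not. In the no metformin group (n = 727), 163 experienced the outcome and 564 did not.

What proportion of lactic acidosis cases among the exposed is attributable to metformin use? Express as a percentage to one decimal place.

From the description: a = 933, b = 295, c = 163, d = 564.
Risk in exposed = 933/1228 = 0.75977; risk in unexposed = 163/727 = 0.22421.
RR = 0.75977/0.22421 = 3.38868
AR% = (RR − 1)/RR × 100 = (3.38868 − 1)/3.38868 × 100 = 70.4900%

70.5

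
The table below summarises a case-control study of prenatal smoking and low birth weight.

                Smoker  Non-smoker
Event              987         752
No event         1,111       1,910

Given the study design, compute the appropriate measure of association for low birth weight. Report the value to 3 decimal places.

2.256

Reading the table with exposure as columns: a = 987 (Smoker, case), b = 1111 (Smoker, non-case), c = 752 (Non-smoker, case), d = 1910.
This is a case-control study: participants were sampled on outcome status, so risks in the source population cannot be estimated directly — relative risk is not valid here. The odds ratio is the appropriate measure.
OR = (a·d)/(b·c) = (987 × 1910) / (1111 × 752) = 1885170 / 835472 = 2.25641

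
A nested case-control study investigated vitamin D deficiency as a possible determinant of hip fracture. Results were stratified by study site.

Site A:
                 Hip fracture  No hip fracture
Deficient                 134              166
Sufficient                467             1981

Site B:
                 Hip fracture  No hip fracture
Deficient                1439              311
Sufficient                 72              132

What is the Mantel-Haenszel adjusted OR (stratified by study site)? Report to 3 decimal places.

4.886

OR_MH = Σ(aᵢdᵢ/nᵢ) / Σ(bᵢcᵢ/nᵢ), where nᵢ is the stratum total.
Stratum 1 (Site A): n = 2748; a·d/n = 134·1981/2748 = 96.5990; b·c/n = 166·467/2748 = 28.2103
Stratum 2 (Site B): n = 1954; a·d/n = 1439·132/1954 = 97.2098; b·c/n = 311·72/1954 = 11.4596
OR_MH = (96.5990 + 97.2098) / (28.2103 + 11.4596) = 193.8088 / 39.6699 = 4.88554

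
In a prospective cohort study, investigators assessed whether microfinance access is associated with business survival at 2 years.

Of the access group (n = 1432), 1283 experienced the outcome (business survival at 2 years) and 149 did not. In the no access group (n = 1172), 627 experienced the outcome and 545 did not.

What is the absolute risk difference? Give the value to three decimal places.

0.361

From the description: a = 1283, b = 149, c = 627, d = 545.
Risk in exposed = 1283/1432 = 0.895950; risk in unexposed = 627/1172 = 0.534983.
Risk difference = 0.895950 − 0.534983 = 0.360967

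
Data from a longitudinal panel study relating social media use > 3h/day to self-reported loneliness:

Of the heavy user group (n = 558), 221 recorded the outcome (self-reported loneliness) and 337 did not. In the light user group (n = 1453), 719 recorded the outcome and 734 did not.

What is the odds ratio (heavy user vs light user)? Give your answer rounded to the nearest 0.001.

From the description: a = 221, b = 337, c = 719, d = 734.
OR = (a·d)/(b·c) = (221 × 734) / (337 × 719) = 162214 / 242303 = 0.66947
Exposure is associated with lower odds of self-reported loneliness (OR = 0.67 < 1).

0.669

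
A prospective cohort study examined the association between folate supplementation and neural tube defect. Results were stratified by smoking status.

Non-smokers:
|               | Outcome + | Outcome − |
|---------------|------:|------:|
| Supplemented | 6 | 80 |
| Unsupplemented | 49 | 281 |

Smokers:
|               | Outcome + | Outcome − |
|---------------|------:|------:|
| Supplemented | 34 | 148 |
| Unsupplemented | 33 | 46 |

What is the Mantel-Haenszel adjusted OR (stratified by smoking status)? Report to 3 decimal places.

OR_MH = Σ(aᵢdᵢ/nᵢ) / Σ(bᵢcᵢ/nᵢ), where nᵢ is the stratum total.
Stratum 1 (Non-smokers): n = 416; a·d/n = 6·281/416 = 4.0529; b·c/n = 80·49/416 = 9.4231
Stratum 2 (Smokers): n = 261; a·d/n = 34·46/261 = 5.9923; b·c/n = 148·33/261 = 18.7126
OR_MH = (4.0529 + 5.9923) / (9.4231 + 18.7126) = 10.0452 / 28.1357 = 0.35703

0.357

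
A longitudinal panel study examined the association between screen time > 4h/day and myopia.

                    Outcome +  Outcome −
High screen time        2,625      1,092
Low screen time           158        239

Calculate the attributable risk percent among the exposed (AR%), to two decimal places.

Cells: a = 2625, b = 1092, c = 158, d = 239.
Risk in exposed = 2625/3717 = 0.70621; risk in unexposed = 158/397 = 0.39798.
RR = 0.70621/0.39798 = 1.77448
AR% = (RR − 1)/RR × 100 = (1.77448 − 1)/1.77448 × 100 = 43.6453%

43.65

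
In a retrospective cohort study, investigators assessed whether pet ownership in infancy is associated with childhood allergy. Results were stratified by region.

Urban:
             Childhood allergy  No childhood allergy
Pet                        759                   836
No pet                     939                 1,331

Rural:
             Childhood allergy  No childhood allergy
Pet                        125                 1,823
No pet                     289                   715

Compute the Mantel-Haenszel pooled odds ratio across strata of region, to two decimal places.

OR_MH = Σ(aᵢdᵢ/nᵢ) / Σ(bᵢcᵢ/nᵢ), where nᵢ is the stratum total.
Stratum 1 (Urban): n = 3865; a·d/n = 759·1331/3865 = 261.3788; b·c/n = 836·939/3865 = 203.1058
Stratum 2 (Rural): n = 2952; a·d/n = 125·715/2952 = 30.2761; b·c/n = 1823·289/2952 = 178.4712
OR_MH = (261.3788 + 30.2761) / (203.1058 + 178.4712) = 291.6549 / 381.5770 = 0.76434

0.76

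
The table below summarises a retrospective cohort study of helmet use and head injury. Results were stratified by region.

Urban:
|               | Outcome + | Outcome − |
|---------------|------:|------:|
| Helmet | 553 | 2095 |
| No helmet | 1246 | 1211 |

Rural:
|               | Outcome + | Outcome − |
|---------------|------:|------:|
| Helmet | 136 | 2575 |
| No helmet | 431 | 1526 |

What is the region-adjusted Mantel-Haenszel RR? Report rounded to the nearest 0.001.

RR_MH = Σ(aᵢ·n₀ᵢ/nᵢ) / Σ(cᵢ·n₁ᵢ/nᵢ), with n₁ᵢ = aᵢ+bᵢ (exposed), n₀ᵢ = cᵢ+dᵢ (unexposed), nᵢ = n₁ᵢ+n₀ᵢ.
Stratum 1 (Urban): n₁ = 2648, n₀ = 2457, n = 5105; a·n₀/n = 553·2457/5105 = 266.1549; c·n₁/n = 1246·2648/5105 = 646.3091
Stratum 2 (Rural): n₁ = 2711, n₀ = 1957, n = 4668; a·n₀/n = 136·1957/4668 = 57.0163; c·n₁/n = 431·2711/4668 = 250.3087
RR_MH = (266.1549 + 57.0163) / (646.3091 + 250.3087) = 323.1712 / 896.6178 = 0.36043

0.360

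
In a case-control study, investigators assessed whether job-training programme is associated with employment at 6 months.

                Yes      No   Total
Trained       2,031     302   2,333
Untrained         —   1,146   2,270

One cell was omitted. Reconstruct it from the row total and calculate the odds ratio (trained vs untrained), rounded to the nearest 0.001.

6.857

The missing cell is in the unexposed row: 2270 − 1146 = 1124.
So a = 2031, b = 302, c = 1124, d = 1146.
OR = (a·d)/(b·c) = (2031 × 1146) / (302 × 1124) = 2327526 / 339448 = 6.85680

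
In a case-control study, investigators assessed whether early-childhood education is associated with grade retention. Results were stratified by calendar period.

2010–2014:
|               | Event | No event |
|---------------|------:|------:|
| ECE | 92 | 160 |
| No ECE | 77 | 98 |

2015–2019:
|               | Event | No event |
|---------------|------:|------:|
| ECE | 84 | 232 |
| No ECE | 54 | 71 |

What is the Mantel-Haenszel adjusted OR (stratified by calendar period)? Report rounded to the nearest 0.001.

0.605

OR_MH = Σ(aᵢdᵢ/nᵢ) / Σ(bᵢcᵢ/nᵢ), where nᵢ is the stratum total.
Stratum 1 (2010–2014): n = 427; a·d/n = 92·98/427 = 21.1148; b·c/n = 160·77/427 = 28.8525
Stratum 2 (2015–2019): n = 441; a·d/n = 84·71/441 = 13.5238; b·c/n = 232·54/441 = 28.4082
OR_MH = (21.1148 + 13.5238) / (28.8525 + 28.4082) = 34.6386 / 57.2606 = 0.60493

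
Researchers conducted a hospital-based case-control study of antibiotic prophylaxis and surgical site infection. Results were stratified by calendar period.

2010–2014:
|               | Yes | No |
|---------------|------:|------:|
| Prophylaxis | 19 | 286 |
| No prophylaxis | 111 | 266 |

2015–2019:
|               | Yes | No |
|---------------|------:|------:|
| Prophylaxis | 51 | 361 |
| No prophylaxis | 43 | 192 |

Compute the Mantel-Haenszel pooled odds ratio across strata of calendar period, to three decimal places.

OR_MH = Σ(aᵢdᵢ/nᵢ) / Σ(bᵢcᵢ/nᵢ), where nᵢ is the stratum total.
Stratum 1 (2010–2014): n = 682; a·d/n = 19·266/682 = 7.4106; b·c/n = 286·111/682 = 46.5484
Stratum 2 (2015–2019): n = 647; a·d/n = 51·192/647 = 15.1345; b·c/n = 361·43/647 = 23.9923
OR_MH = (7.4106 + 15.1345) / (46.5484 + 23.9923) = 22.5450 / 70.5407 = 0.31960

0.320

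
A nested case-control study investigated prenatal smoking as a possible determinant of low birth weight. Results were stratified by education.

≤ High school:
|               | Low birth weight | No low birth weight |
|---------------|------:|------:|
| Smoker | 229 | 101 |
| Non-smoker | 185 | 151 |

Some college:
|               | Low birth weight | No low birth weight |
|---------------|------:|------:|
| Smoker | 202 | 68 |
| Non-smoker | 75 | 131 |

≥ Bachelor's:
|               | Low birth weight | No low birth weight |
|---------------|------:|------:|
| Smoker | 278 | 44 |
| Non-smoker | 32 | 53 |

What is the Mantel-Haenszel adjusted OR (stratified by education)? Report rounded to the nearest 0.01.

OR_MH = Σ(aᵢdᵢ/nᵢ) / Σ(bᵢcᵢ/nᵢ), where nᵢ is the stratum total.
Stratum 1 (≤ High school): n = 666; a·d/n = 229·151/666 = 51.9204; b·c/n = 101·185/666 = 28.0556
Stratum 2 (Some college): n = 476; a·d/n = 202·131/476 = 55.5924; b·c/n = 68·75/476 = 10.7143
Stratum 3 (≥ Bachelor's): n = 407; a·d/n = 278·53/407 = 36.2015; b·c/n = 44·32/407 = 3.4595
OR_MH = (51.9204 + 55.5924 + 36.2015) / (28.0556 + 10.7143 + 3.4595) = 143.7143 / 42.2293 = 3.40319

3.40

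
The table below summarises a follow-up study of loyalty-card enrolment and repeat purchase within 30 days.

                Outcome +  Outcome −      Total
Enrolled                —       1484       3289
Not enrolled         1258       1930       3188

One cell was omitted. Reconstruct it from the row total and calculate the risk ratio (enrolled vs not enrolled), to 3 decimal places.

1.391

The missing cell is in the exposed row: 3289 − 1484 = 1805.
So a = 1805, b = 1484, c = 1258, d = 1930.
RR = [a/(a+b)] / [c/(c+d)] = (1805/3289) / (1258/3188) = 0.54880/0.39460 = 1.39076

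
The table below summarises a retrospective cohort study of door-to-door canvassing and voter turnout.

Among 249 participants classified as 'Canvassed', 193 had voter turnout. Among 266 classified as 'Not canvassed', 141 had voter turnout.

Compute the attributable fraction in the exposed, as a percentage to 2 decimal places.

31.61

From the description: a = 193, b = 56, c = 141, d = 125.
Risk in exposed = 193/249 = 0.77510; risk in unexposed = 141/266 = 0.53008.
RR = 0.77510/0.53008 = 1.46225
AR% = (RR − 1)/RR × 100 = (1.46225 − 1)/1.46225 × 100 = 31.6121%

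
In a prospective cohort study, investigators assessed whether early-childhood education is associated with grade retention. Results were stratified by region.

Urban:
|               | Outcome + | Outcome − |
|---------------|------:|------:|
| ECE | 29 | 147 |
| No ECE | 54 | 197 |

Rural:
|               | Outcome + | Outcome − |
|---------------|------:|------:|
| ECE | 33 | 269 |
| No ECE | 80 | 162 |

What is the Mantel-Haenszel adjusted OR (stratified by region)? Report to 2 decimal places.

0.40

OR_MH = Σ(aᵢdᵢ/nᵢ) / Σ(bᵢcᵢ/nᵢ), where nᵢ is the stratum total.
Stratum 1 (Urban): n = 427; a·d/n = 29·197/427 = 13.3794; b·c/n = 147·54/427 = 18.5902
Stratum 2 (Rural): n = 544; a·d/n = 33·162/544 = 9.8272; b·c/n = 269·80/544 = 39.5588
OR_MH = (13.3794 + 9.8272) / (18.5902 + 39.5588) = 23.2066 / 58.1490 = 0.39909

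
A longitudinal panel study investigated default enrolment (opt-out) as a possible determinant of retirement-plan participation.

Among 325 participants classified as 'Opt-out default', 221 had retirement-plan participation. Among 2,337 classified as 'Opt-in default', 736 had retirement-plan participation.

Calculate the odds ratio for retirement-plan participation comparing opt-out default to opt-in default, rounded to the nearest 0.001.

4.622

From the description: a = 221, b = 104, c = 736, d = 1601.
OR = (a·d)/(b·c) = (221 × 1601) / (104 × 736) = 353821 / 76544 = 4.62245
The odds of retirement-plan participation are about 4.62 times as high in the opt-out default group.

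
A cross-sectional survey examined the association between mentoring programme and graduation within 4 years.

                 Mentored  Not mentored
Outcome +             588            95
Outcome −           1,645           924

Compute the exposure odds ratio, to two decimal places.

Reading the table with exposure as columns: a = 588 (Mentored, case), b = 1645 (Mentored, non-case), c = 95 (Not mentored, case), d = 924.
OR = (a·d)/(b·c) = (588 × 924) / (1645 × 95) = 543312 / 156275 = 3.47664
The odds of graduation within 4 years are about 3.48 times as high in the mentored group.

3.48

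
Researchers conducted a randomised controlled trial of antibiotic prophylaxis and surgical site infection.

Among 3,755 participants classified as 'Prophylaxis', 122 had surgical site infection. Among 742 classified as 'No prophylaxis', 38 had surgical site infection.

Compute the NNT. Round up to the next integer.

Risk in treated group = 122/3755 = 0.03249; risk in control = 38/742 = 0.05121.
Absolute risk reduction = 0.05121 − 0.03249 = 0.01872
NNT = 1 / ARR = 1 / 0.01872 = 53.410 → round up → 54

54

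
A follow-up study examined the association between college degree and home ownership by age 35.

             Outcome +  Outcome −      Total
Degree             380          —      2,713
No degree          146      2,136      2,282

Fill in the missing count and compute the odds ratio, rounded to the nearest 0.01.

The missing cell is in the exposed row: 2713 − 380 = 2333.
So a = 380, b = 2333, c = 146, d = 2136.
OR = (a·d)/(b·c) = (380 × 2136) / (2333 × 146) = 811680 / 340618 = 2.38296

2.38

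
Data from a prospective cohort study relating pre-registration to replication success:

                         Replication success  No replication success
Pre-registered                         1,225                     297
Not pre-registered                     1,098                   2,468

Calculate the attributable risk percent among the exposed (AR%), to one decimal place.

Cells: a = 1225, b = 297, c = 1098, d = 2468.
Risk in exposed = 1225/1522 = 0.80486; risk in unexposed = 1098/3566 = 0.30791.
RR = 0.80486/0.30791 = 2.61397
AR% = (RR − 1)/RR × 100 = (2.61397 − 1)/2.61397 × 100 = 61.7440%

61.7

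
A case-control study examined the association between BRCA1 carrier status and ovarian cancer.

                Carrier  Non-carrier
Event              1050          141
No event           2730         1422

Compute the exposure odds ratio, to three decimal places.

3.879

Reading the table with exposure as columns: a = 1050 (Carrier, case), b = 2730 (Carrier, non-case), c = 141 (Non-carrier, case), d = 1422.
OR = (a·d)/(b·c) = (1050 × 1422) / (2730 × 141) = 1493100 / 384930 = 3.87889
The odds of ovarian cancer are about 3.88 times as high in the carrier group.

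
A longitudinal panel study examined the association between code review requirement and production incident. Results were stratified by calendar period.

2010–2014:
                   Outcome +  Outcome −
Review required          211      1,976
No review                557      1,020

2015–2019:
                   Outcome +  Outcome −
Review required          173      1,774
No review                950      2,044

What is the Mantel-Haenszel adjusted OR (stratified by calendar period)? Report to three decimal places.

OR_MH = Σ(aᵢdᵢ/nᵢ) / Σ(bᵢcᵢ/nᵢ), where nᵢ is the stratum total.
Stratum 1 (2010–2014): n = 3764; a·d/n = 211·1020/3764 = 57.1785; b·c/n = 1976·557/3764 = 292.4102
Stratum 2 (2015–2019): n = 4941; a·d/n = 173·2044/4941 = 71.5669; b·c/n = 1774·950/4941 = 341.0848
OR_MH = (57.1785 + 71.5669) / (292.4102 + 341.0848) = 128.7454 / 633.4950 = 0.20323

0.203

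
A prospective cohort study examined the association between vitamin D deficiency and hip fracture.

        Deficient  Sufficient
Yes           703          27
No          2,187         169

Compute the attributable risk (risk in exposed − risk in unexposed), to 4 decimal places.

Reading the table with exposure as columns: a = 703 (Deficient, case), b = 2187 (Deficient, non-case), c = 27 (Sufficient, case), d = 169.
Risk in exposed = 703/2890 = 0.243253; risk in unexposed = 27/196 = 0.137755.
Risk difference = 0.243253 − 0.137755 = 0.105497

0.1055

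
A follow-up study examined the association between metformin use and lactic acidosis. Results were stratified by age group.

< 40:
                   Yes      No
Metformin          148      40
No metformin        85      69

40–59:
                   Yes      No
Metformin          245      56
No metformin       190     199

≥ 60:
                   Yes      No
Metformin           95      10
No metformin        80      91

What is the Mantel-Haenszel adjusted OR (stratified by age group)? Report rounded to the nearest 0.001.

4.665

OR_MH = Σ(aᵢdᵢ/nᵢ) / Σ(bᵢcᵢ/nᵢ), where nᵢ is the stratum total.
Stratum 1 (< 40): n = 342; a·d/n = 148·69/342 = 29.8596; b·c/n = 40·85/342 = 9.9415
Stratum 2 (40–59): n = 690; a·d/n = 245·199/690 = 70.6594; b·c/n = 56·190/690 = 15.4203
Stratum 3 (≥ 60): n = 276; a·d/n = 95·91/276 = 31.3225; b·c/n = 10·80/276 = 2.8986
OR_MH = (29.8596 + 70.6594 + 31.3225) / (9.9415 + 15.4203 + 2.8986) = 131.8415 / 28.2604 = 4.66525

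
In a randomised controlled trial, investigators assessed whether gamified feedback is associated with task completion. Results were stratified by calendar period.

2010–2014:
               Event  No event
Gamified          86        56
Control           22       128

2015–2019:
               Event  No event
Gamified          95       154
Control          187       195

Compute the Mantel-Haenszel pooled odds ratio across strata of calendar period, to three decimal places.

OR_MH = Σ(aᵢdᵢ/nᵢ) / Σ(bᵢcᵢ/nᵢ), where nᵢ is the stratum total.
Stratum 1 (2010–2014): n = 292; a·d/n = 86·128/292 = 37.6986; b·c/n = 56·22/292 = 4.2192
Stratum 2 (2015–2019): n = 631; a·d/n = 95·195/631 = 29.3582; b·c/n = 154·187/631 = 45.6387
OR_MH = (37.6986 + 29.3582) / (4.2192 + 45.6387) = 67.0568 / 49.8578 = 1.34496

1.345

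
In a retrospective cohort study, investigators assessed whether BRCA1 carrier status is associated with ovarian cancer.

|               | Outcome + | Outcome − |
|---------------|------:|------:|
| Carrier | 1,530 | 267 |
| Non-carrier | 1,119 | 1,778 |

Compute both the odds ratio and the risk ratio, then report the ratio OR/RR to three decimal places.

4.131

Cells: a = 1530, b = 267, c = 1119, d = 1778.
OR = (1530·1778)/(267·1119) = 2720340/298773 = 9.10504
Risk in exposed = 1530/1797 = 0.85142; risk in unexposed = 1119/2897 = 0.38626; RR = 2.20425
OR/RR = 9.10504 / 2.20425 = 4.13067
The outcome is not rare, so the OR lies further from 1 than the RR.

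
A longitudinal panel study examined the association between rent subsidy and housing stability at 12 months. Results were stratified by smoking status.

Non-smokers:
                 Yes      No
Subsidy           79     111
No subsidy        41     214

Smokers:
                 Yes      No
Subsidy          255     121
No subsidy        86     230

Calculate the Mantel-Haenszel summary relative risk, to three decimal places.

RR_MH = Σ(aᵢ·n₀ᵢ/nᵢ) / Σ(cᵢ·n₁ᵢ/nᵢ), with n₁ᵢ = aᵢ+bᵢ (exposed), n₀ᵢ = cᵢ+dᵢ (unexposed), nᵢ = n₁ᵢ+n₀ᵢ.
Stratum 1 (Non-smokers): n₁ = 190, n₀ = 255, n = 445; a·n₀/n = 79·255/445 = 45.2697; c·n₁/n = 41·190/445 = 17.5056
Stratum 2 (Smokers): n₁ = 376, n₀ = 316, n = 692; a·n₀/n = 255·316/692 = 116.4451; c·n₁/n = 86·376/692 = 46.7283
RR_MH = (45.2697 + 116.4451) / (17.5056 + 46.7283) = 161.7147 / 64.2339 = 2.51759

2.518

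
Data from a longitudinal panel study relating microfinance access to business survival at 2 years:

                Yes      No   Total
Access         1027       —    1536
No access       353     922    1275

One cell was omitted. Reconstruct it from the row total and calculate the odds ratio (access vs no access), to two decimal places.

The missing cell is in the exposed row: 1536 − 1027 = 509.
So a = 1027, b = 509, c = 353, d = 922.
OR = (a·d)/(b·c) = (1027 × 922) / (509 × 353) = 946894 / 179677 = 5.26998

5.27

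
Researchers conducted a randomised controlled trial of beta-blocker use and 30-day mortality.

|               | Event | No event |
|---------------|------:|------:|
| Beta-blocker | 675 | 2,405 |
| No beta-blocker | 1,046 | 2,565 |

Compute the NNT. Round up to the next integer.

Risk in treated group = 675/3080 = 0.21916; risk in control = 1046/3611 = 0.28967.
Absolute risk reduction = 0.28967 − 0.21916 = 0.07051
NNT = 1 / ARR = 1 / 0.07051 = 14.181 → round up → 15

15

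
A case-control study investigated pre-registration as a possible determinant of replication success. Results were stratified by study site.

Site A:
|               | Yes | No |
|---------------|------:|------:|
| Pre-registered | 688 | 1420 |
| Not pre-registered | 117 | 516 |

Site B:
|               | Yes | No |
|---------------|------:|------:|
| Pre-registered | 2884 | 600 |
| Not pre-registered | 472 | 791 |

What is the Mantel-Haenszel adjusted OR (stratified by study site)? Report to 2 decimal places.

OR_MH = Σ(aᵢdᵢ/nᵢ) / Σ(bᵢcᵢ/nᵢ), where nᵢ is the stratum total.
Stratum 1 (Site A): n = 2741; a·d/n = 688·516/2741 = 129.5177; b·c/n = 1420·117/2741 = 60.6129
Stratum 2 (Site B): n = 4747; a·d/n = 2884·791/4747 = 480.5654; b·c/n = 600·472/4747 = 59.6587
OR_MH = (129.5177 + 480.5654) / (60.6129 + 59.6587) = 610.0831 / 120.2716 = 5.07254

5.07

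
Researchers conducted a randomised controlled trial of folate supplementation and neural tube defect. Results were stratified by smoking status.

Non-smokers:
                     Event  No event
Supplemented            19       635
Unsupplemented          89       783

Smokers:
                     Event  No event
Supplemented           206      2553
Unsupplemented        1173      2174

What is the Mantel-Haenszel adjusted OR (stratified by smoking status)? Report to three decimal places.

0.158

OR_MH = Σ(aᵢdᵢ/nᵢ) / Σ(bᵢcᵢ/nᵢ), where nᵢ is the stratum total.
Stratum 1 (Non-smokers): n = 1526; a·d/n = 19·783/1526 = 9.7490; b·c/n = 635·89/1526 = 37.0347
Stratum 2 (Smokers): n = 6106; a·d/n = 206·2174/6106 = 73.3449; b·c/n = 2553·1173/6106 = 490.4469
OR_MH = (9.7490 + 73.3449) / (37.0347 + 490.4469) = 83.0939 / 527.4817 = 0.15753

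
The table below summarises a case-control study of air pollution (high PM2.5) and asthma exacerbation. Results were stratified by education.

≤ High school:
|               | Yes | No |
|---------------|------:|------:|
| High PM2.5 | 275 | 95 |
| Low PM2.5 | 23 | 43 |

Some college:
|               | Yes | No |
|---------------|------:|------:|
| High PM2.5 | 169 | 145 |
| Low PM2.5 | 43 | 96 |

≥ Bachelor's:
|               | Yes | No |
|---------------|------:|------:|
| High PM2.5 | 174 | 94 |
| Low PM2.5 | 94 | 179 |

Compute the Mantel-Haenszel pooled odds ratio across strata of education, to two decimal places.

OR_MH = Σ(aᵢdᵢ/nᵢ) / Σ(bᵢcᵢ/nᵢ), where nᵢ is the stratum total.
Stratum 1 (≤ High school): n = 436; a·d/n = 275·43/436 = 27.1216; b·c/n = 95·23/436 = 5.0115
Stratum 2 (Some college): n = 453; a·d/n = 169·96/453 = 35.8146; b·c/n = 145·43/453 = 13.7638
Stratum 3 (≥ Bachelor's): n = 541; a·d/n = 174·179/541 = 57.5712; b·c/n = 94·94/541 = 16.3327
OR_MH = (27.1216 + 35.8146 + 57.5712) / (5.0115 + 13.7638 + 16.3327) = 120.5073 / 35.1080 = 3.43248

3.43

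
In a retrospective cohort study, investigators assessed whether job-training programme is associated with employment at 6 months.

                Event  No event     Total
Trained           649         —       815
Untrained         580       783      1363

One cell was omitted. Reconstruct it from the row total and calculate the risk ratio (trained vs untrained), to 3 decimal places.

The missing cell is in the exposed row: 815 − 649 = 166.
So a = 649, b = 166, c = 580, d = 783.
RR = [a/(a+b)] / [c/(c+d)] = (649/815) / (580/1363) = 0.79632/0.42553 = 1.87135

1.871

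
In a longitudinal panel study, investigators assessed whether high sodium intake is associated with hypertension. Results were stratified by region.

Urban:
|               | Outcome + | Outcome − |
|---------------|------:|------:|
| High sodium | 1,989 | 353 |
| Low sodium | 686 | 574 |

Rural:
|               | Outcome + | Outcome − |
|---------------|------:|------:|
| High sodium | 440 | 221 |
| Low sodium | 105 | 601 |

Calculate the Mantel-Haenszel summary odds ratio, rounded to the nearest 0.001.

6.062

OR_MH = Σ(aᵢdᵢ/nᵢ) / Σ(bᵢcᵢ/nᵢ), where nᵢ is the stratum total.
Stratum 1 (Urban): n = 3602; a·d/n = 1989·574/3602 = 316.9589; b·c/n = 353·686/3602 = 67.2288
Stratum 2 (Rural): n = 1367; a·d/n = 440·601/1367 = 193.4455; b·c/n = 221·105/1367 = 16.9751
OR_MH = (316.9589 + 193.4455) / (67.2288 + 16.9751) = 510.4044 / 84.2039 = 6.06153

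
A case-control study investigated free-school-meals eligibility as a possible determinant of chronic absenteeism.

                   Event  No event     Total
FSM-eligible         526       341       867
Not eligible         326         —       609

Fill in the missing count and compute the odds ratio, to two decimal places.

1.34

The missing cell is in the unexposed row: 609 − 326 = 283.
So a = 526, b = 341, c = 326, d = 283.
OR = (a·d)/(b·c) = (526 × 283) / (341 × 326) = 148858 / 111166 = 1.33906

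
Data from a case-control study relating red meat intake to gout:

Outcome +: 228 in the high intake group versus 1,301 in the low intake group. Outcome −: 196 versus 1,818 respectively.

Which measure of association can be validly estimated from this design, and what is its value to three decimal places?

1.626

From the description: a = 228, b = 196, c = 1301, d = 1818.
This is a case-control study: participants were sampled on outcome status, so risks in the source population cannot be estimated directly — relative risk is not valid here. The odds ratio is the appropriate measure.
OR = (a·d)/(b·c) = (228 × 1818) / (196 × 1301) = 414504 / 254996 = 1.62553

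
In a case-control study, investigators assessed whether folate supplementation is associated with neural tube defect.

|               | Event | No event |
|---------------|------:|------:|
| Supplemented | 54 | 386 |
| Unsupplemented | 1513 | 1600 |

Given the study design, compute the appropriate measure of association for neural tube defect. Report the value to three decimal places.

0.148

Cells: a = 54, b = 386, c = 1513, d = 1600.
This is a case-control study: participants were sampled on outcome status, so risks in the source population cannot be estimated directly — relative risk is not valid here. The odds ratio is the appropriate measure.
OR = (a·d)/(b·c) = (54 × 1600) / (386 × 1513) = 86400 / 584018 = 0.14794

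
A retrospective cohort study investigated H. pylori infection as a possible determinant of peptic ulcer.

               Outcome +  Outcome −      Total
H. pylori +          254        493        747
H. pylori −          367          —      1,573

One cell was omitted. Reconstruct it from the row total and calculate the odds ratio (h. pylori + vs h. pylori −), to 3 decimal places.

1.693

The missing cell is in the unexposed row: 1573 − 367 = 1206.
So a = 254, b = 493, c = 367, d = 1206.
OR = (a·d)/(b·c) = (254 × 1206) / (493 × 367) = 306324 / 180931 = 1.69304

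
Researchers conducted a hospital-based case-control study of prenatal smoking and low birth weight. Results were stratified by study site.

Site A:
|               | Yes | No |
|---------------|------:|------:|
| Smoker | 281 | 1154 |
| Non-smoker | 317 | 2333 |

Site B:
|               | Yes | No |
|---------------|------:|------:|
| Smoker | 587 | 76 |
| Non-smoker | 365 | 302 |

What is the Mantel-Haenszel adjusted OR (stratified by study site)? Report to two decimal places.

OR_MH = Σ(aᵢdᵢ/nᵢ) / Σ(bᵢcᵢ/nᵢ), where nᵢ is the stratum total.
Stratum 1 (Site A): n = 4085; a·d/n = 281·2333/4085 = 160.4830; b·c/n = 1154·317/4085 = 89.5515
Stratum 2 (Site B): n = 1330; a·d/n = 587·302/1330 = 133.2887; b·c/n = 76·365/1330 = 20.8571
OR_MH = (160.4830 + 133.2887) / (89.5515 + 20.8571) = 293.7717 / 110.4087 = 2.66077

2.66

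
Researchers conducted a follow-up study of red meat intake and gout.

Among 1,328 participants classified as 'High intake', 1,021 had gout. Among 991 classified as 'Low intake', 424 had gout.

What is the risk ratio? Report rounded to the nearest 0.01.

From the description: a = 1021, b = 307, c = 424, d = 567.
Risk in exposed = 1021/1328 = 0.76883; risk in unexposed = 424/991 = 0.42785.
RR = 0.76883 / 0.42785 = 1.79695
The risk among the exposed is 1.80 times that among the unexposed.

1.80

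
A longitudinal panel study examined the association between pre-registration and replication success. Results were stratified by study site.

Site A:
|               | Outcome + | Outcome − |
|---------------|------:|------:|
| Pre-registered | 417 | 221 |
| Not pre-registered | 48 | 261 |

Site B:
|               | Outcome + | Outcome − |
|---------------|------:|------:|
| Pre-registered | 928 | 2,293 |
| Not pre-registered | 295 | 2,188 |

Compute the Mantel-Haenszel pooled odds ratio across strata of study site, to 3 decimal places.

3.628

OR_MH = Σ(aᵢdᵢ/nᵢ) / Σ(bᵢcᵢ/nᵢ), where nᵢ is the stratum total.
Stratum 1 (Site A): n = 947; a·d/n = 417·261/947 = 114.9282; b·c/n = 221·48/947 = 11.2017
Stratum 2 (Site B): n = 5704; a·d/n = 928·2188/5704 = 355.9719; b·c/n = 2293·295/5704 = 118.5896
OR_MH = (114.9282 + 355.9719) / (11.2017 + 118.5896) = 470.9001 / 129.7913 = 3.62813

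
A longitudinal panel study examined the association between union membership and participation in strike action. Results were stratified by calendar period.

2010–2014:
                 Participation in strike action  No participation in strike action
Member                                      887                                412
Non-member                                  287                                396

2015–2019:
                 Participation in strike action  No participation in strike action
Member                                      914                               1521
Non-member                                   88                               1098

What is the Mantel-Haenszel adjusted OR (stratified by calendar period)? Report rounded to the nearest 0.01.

OR_MH = Σ(aᵢdᵢ/nᵢ) / Σ(bᵢcᵢ/nᵢ), where nᵢ is the stratum total.
Stratum 1 (2010–2014): n = 1982; a·d/n = 887·396/1982 = 177.2210; b·c/n = 412·287/1982 = 59.6589
Stratum 2 (2015–2019): n = 3621; a·d/n = 914·1098/3621 = 277.1533; b·c/n = 1521·88/3621 = 36.9644
OR_MH = (177.2210 + 277.1533) / (59.6589 + 36.9644) = 454.3743 / 96.6233 = 4.70253

4.70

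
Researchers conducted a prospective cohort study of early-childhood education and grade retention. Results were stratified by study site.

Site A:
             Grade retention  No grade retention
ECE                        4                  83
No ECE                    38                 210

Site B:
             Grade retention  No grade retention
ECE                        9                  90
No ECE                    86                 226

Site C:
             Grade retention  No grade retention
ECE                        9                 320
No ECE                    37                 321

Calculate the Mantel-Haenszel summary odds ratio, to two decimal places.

OR_MH = Σ(aᵢdᵢ/nᵢ) / Σ(bᵢcᵢ/nᵢ), where nᵢ is the stratum total.
Stratum 1 (Site A): n = 335; a·d/n = 4·210/335 = 2.5075; b·c/n = 83·38/335 = 9.4149
Stratum 2 (Site B): n = 411; a·d/n = 9·226/411 = 4.9489; b·c/n = 90·86/411 = 18.8321
Stratum 3 (Site C): n = 687; a·d/n = 9·321/687 = 4.2052; b·c/n = 320·37/687 = 17.2344
OR_MH = (2.5075 + 4.9489 + 4.2052) / (9.4149 + 18.8321 + 17.2344) = 11.6616 / 45.4814 = 0.25640

0.26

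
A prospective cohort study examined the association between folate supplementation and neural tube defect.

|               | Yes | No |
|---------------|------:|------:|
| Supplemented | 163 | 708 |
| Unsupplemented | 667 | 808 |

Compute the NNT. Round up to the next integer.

Risk in treated group = 163/871 = 0.18714; risk in control = 667/1475 = 0.45220.
Absolute risk reduction = 0.45220 − 0.18714 = 0.26506
NNT = 1 / ARR = 1 / 0.26506 = 3.773 → round up → 4

4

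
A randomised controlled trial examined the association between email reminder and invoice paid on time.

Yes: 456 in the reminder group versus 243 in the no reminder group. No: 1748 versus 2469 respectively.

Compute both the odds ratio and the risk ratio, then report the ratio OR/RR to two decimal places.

From the description: a = 456, b = 1748, c = 243, d = 2469.
OR = (456·2469)/(1748·243) = 1125864/424764 = 2.65056
Risk in exposed = 456/2204 = 0.20690; risk in unexposed = 243/2712 = 0.08960; RR = 2.30907
OR/RR = 2.65056 / 2.30907 = 1.14789
The outcome is not rare, so the OR lies further from 1 than the RR.

1.15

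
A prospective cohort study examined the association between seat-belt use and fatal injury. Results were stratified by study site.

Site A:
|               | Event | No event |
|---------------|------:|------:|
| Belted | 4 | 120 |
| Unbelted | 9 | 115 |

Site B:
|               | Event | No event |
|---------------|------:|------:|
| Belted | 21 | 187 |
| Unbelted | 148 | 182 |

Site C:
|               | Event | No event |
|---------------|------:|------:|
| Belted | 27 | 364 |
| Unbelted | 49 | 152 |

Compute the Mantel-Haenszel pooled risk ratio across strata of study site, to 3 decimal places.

RR_MH = Σ(aᵢ·n₀ᵢ/nᵢ) / Σ(cᵢ·n₁ᵢ/nᵢ), with n₁ᵢ = aᵢ+bᵢ (exposed), n₀ᵢ = cᵢ+dᵢ (unexposed), nᵢ = n₁ᵢ+n₀ᵢ.
Stratum 1 (Site A): n₁ = 124, n₀ = 124, n = 248; a·n₀/n = 4·124/248 = 2.0000; c·n₁/n = 9·124/248 = 4.5000
Stratum 2 (Site B): n₁ = 208, n₀ = 330, n = 538; a·n₀/n = 21·330/538 = 12.8810; c·n₁/n = 148·208/538 = 57.2193
Stratum 3 (Site C): n₁ = 391, n₀ = 201, n = 592; a·n₀/n = 27·201/592 = 9.1672; c·n₁/n = 49·391/592 = 32.3632
RR_MH = (2.0000 + 12.8810 + 9.1672) / (4.5000 + 57.2193 + 32.3632) = 24.0483 / 94.0825 = 0.25561

0.256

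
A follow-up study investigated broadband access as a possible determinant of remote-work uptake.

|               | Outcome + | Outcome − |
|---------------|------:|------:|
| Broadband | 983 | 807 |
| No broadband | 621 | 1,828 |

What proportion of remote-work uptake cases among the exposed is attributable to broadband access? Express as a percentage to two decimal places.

Cells: a = 983, b = 807, c = 621, d = 1828.
Risk in exposed = 983/1790 = 0.54916; risk in unexposed = 621/2449 = 0.25357.
RR = 0.54916/0.25357 = 2.16570
AR% = (RR − 1)/RR × 100 = (2.16570 − 1)/2.16570 × 100 = 53.8255%

53.83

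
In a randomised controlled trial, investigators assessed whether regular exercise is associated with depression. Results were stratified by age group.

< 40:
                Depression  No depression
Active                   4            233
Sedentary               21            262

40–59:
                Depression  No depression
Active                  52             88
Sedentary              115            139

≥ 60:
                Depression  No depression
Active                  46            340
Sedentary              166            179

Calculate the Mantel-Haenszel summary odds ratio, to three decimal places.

0.282

OR_MH = Σ(aᵢdᵢ/nᵢ) / Σ(bᵢcᵢ/nᵢ), where nᵢ is the stratum total.
Stratum 1 (< 40): n = 520; a·d/n = 4·262/520 = 2.0154; b·c/n = 233·21/520 = 9.4096
Stratum 2 (40–59): n = 394; a·d/n = 52·139/394 = 18.3452; b·c/n = 88·115/394 = 25.6853
Stratum 3 (≥ 60): n = 731; a·d/n = 46·179/731 = 11.2640; b·c/n = 340·166/731 = 77.2093
OR_MH = (2.0154 + 18.3452 + 11.2640) / (9.4096 + 25.6853 + 77.2093) = 31.6246 / 112.3042 = 0.28160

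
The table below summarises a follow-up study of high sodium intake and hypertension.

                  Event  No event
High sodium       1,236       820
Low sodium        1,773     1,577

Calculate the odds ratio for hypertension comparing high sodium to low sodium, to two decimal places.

Cells: a = 1236, b = 820, c = 1773, d = 1577.
OR = (a·d)/(b·c) = (1236 × 1577) / (820 × 1773) = 1949172 / 1453860 = 1.34069
The odds of hypertension are about 1.34 times as high in the high sodium group.

1.34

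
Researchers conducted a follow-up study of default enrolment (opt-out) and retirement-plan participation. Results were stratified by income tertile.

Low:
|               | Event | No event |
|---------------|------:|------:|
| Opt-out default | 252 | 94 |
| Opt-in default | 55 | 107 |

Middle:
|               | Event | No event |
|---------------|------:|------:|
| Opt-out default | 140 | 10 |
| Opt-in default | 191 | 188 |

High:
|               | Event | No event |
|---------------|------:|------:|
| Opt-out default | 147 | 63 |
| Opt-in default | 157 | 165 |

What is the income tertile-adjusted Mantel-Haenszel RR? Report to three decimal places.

1.756

RR_MH = Σ(aᵢ·n₀ᵢ/nᵢ) / Σ(cᵢ·n₁ᵢ/nᵢ), with n₁ᵢ = aᵢ+bᵢ (exposed), n₀ᵢ = cᵢ+dᵢ (unexposed), nᵢ = n₁ᵢ+n₀ᵢ.
Stratum 1 (Low): n₁ = 346, n₀ = 162, n = 508; a·n₀/n = 252·162/508 = 80.3622; c·n₁/n = 55·346/508 = 37.4606
Stratum 2 (Middle): n₁ = 150, n₀ = 379, n = 529; a·n₀/n = 140·379/529 = 100.3025; c·n₁/n = 191·150/529 = 54.1588
Stratum 3 (High): n₁ = 210, n₀ = 322, n = 532; a·n₀/n = 147·322/532 = 88.9737; c·n₁/n = 157·210/532 = 61.9737
RR_MH = (80.3622 + 100.3025 + 88.9737) / (37.4606 + 54.1588 + 61.9737) = 269.6383 / 153.5931 = 1.75554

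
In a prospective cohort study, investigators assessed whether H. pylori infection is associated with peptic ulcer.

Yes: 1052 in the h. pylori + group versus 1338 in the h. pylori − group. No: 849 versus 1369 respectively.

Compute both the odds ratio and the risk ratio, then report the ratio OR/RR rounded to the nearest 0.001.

1.132

From the description: a = 1052, b = 849, c = 1338, d = 1369.
OR = (1052·1369)/(849·1338) = 1440188/1135962 = 1.26781
Risk in exposed = 1052/1901 = 0.55339; risk in unexposed = 1338/2707 = 0.49427; RR = 1.11961
OR/RR = 1.26781 / 1.11961 = 1.13237
The outcome is not rare, so the OR lies further from 1 than the RR.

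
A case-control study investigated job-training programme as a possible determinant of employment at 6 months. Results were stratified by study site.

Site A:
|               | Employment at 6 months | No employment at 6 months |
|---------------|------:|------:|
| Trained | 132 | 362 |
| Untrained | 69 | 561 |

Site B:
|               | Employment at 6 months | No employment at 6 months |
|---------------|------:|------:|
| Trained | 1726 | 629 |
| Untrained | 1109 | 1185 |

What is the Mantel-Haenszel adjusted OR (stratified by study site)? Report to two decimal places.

2.94

OR_MH = Σ(aᵢdᵢ/nᵢ) / Σ(bᵢcᵢ/nᵢ), where nᵢ is the stratum total.
Stratum 1 (Site A): n = 1124; a·d/n = 132·561/1124 = 65.8826; b·c/n = 362·69/1124 = 22.2224
Stratum 2 (Site B): n = 4649; a·d/n = 1726·1185/4649 = 439.9462; b·c/n = 629·1109/4649 = 150.0454
OR_MH = (65.8826 + 439.9462) / (22.2224 + 150.0454) = 505.8288 / 172.2678 = 2.93629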